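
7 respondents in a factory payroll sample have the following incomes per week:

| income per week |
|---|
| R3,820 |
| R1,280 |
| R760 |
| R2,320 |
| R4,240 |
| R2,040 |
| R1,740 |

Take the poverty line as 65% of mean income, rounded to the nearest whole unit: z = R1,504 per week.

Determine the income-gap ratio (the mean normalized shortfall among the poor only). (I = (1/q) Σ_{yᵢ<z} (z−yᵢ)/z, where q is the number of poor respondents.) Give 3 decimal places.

0.322

Below the line: R760, R1,280 (q = 2 of N = 7).
Relative gaps: 0.4947, 0.1489; sum = 0.643617.
The income-gap ratio divides by q (the poor only): 0.643617 / 2 = 0.322.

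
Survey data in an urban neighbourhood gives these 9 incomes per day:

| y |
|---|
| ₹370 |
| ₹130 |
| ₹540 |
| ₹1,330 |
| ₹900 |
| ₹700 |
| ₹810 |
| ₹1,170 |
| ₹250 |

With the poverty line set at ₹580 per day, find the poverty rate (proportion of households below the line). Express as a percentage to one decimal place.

44.4%

4 of the 9 households have income below ₹580.
H = 4/9 = 44.4%.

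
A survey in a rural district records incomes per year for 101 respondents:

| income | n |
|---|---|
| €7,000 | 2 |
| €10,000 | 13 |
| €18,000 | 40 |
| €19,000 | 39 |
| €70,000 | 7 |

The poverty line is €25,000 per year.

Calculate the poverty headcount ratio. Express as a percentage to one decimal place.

93.1%

94 of the 101 respondents have income below €25,000.
H = 94/101 = 93.1%.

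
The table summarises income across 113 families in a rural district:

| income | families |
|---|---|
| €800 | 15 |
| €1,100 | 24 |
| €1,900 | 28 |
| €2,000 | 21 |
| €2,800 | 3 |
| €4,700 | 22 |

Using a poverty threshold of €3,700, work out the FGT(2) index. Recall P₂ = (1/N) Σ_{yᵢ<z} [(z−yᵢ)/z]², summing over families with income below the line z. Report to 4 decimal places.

0.2859

Below z: 15×€800, 24×€1,100, 28×€1,900, 21×€2,000, 3×€2,800 (q = 91 of N = 113).
Gap ratios (z−y)/z: (3700−800)/3700 = 0.7838 (×15); (3700−1100)/3700 = 0.7027 (×24); (3700−1900)/3700 = 0.4865 (×28); (3700−2000)/3700 = 0.4595 (×21); (3700−2800)/3700 = 0.2432 (×3).
Squared: 0.6143 (×15); 0.4938 (×24); 0.2367 (×28); 0.2111 (×21); 0.0592 (×3).
Sum = 32.303141; P₂ = 32.303141 / 113 = 0.2859.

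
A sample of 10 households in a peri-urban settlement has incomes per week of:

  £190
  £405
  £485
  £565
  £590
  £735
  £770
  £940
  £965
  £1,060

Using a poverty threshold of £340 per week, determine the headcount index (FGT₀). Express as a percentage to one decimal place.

1 of the 10 households have income below £340.
H = 1/10 = 10.0%.

10.0%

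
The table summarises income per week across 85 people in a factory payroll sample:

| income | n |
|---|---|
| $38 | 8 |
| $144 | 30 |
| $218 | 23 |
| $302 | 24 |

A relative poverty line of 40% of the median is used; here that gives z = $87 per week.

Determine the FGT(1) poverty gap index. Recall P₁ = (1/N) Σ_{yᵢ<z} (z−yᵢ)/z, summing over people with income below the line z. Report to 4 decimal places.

0.0530

Below z: 8×$38 (q = 8 of N = 85).
Shortfall ratios: (87−38)/87 = 0.5632 (×8).
Σ = 4.505747. Dividing by the full population N = 85 gives P₁ = 0.0530.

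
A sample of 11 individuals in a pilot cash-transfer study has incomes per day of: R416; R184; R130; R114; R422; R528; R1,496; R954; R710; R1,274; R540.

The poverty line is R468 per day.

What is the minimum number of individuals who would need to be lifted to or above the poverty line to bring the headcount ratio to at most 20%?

3

Currently q = 5 of N = 11 are below the line (H = 0.455).
A headcount ratio of at most 20% allows at most ⌊0.20 × 11⌋ = 2 poor individuals.
So at least 5 − 2 = 3 must be lifted.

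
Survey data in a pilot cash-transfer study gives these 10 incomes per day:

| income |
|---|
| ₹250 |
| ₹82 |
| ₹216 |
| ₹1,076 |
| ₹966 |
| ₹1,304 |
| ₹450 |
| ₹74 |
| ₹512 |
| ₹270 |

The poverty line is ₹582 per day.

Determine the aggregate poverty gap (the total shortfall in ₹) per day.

Below z: ₹74, ₹82, ₹216, ₹250, ₹270, ₹450, ₹512 (q = 7 of N = 10).
Individual gaps: 582−74 = 508; 582−82 = 500; 582−216 = 366; 582−250 = 332; 582−270 = 312; 582−450 = 132; 582−512 = 70.
Aggregate gap = ₹2,220.

₹2,220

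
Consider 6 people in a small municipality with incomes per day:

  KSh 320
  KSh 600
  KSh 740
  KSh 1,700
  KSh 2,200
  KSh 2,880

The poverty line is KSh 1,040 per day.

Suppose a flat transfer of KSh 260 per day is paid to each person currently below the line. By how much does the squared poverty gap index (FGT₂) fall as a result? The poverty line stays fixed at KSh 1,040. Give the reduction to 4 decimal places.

Before: below the line — KSh 320, KSh 600, KSh 740; squared poverty gap index (FGT₂) = 0.123582.
After the KSh 260 transfer: below the line — KSh 580, KSh 860, KSh 1,000; squared poverty gap index (FGT₂) = 0.037845.
Reduction = 0.123582 − 0.037845 = 0.0857.

0.0857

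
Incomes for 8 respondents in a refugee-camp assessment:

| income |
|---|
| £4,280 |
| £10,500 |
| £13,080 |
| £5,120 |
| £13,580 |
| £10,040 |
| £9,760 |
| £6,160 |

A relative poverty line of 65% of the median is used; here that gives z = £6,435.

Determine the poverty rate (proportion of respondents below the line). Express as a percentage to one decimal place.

37.5%

3 of the 8 respondents have income below £6,435.
H = 3/8 = 37.5%.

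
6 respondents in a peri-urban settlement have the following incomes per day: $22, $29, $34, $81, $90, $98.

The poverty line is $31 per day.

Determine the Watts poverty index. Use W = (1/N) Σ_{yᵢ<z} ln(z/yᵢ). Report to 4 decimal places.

0.0683

Below z: $22, $29 (q = 2 of N = 6).
Log gaps: ln(31/22) = 0.3429; ln(31/29) = 0.0667.
W = 0.409636 / 6 = 0.0683.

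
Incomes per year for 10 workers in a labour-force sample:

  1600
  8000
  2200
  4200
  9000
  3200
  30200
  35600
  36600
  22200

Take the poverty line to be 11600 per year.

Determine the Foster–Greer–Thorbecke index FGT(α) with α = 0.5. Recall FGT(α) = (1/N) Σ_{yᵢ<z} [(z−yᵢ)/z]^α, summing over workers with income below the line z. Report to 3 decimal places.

0.451

Below the line: 1600, 2200, 3200, 4200, 8000, 9000 (q = 6 of N = 10).
Gap ratios (z−y)/z: (11600−1600)/11600 = 0.8621; (11600−2200)/11600 = 0.8103; (11600−3200)/11600 = 0.7241; (11600−4200)/11600 = 0.6379; (11600−8000)/11600 = 0.3103; (11600−9000)/11600 = 0.2241.
Raised to α = 0.5: 0.92848; 0.90019; 0.85096; 0.79871; 0.55709; 0.47343.
Sum = 4.508855; FGT(0.5) = 4.508855 / 10 = 0.451.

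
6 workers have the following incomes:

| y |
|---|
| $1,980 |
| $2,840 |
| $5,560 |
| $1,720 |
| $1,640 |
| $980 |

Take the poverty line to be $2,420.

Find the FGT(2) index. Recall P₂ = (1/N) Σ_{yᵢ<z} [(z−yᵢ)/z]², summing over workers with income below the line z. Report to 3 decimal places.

0.096

Poor units: $980, $1,640, $1,720, $1,980 (q = 4 of N = 6).
Gap ratios (z−y)/z: (2420−980)/2420 = 0.5950; (2420−1640)/2420 = 0.3223; (2420−1720)/2420 = 0.2893; (2420−1980)/2420 = 0.1818.
Squared: 0.3541; 0.1039; 0.0837; 0.0331.
Sum = 0.574688; P₂ = 0.574688 / 6 = 0.096.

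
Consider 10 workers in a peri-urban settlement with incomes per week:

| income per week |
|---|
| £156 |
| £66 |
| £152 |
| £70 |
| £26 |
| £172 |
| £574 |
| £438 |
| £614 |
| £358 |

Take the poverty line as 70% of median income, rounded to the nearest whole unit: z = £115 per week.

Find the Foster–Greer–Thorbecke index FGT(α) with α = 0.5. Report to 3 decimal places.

0.216

Poor units: £26, £66, £70 (q = 3 of N = 10).
Shortfall ratios: (115−26)/115 = 0.7739; (115−66)/115 = 0.4261; (115−70)/115 = 0.3913.
Raised to α = 0.5: 0.87972; 0.65275; 0.62554.
Sum = 2.158020; FGT(0.5) = 2.158020 / 10 = 0.216.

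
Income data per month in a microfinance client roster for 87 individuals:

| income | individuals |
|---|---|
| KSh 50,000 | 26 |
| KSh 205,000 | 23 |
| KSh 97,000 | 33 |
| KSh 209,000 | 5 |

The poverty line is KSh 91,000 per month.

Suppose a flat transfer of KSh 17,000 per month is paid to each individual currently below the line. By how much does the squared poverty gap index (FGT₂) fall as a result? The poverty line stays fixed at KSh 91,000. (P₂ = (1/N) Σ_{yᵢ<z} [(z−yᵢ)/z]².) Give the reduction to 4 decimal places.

Before: below the line — 26×KSh 50,000; squared poverty gap index (FGT₂) = 0.060665.
After the KSh 17,000 transfer: below the line — 26×KSh 67,000; squared poverty gap index (FGT₂) = 0.020787.
Reduction = 0.060665 − 0.020787 = 0.0399.

0.0399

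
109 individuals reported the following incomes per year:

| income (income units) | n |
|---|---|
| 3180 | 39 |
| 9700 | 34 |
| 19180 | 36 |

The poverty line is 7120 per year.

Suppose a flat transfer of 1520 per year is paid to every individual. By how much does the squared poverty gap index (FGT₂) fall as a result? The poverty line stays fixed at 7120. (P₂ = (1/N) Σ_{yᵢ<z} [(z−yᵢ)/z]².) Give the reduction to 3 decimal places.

Before: below the line — 39×3180; squared poverty gap index (FGT₂) = 0.10956.
After the 1520 transfer: below the line — 39×4700; squared poverty gap index (FGT₂) = 0.04133.
Reduction = 0.10956 − 0.04133 = 0.068.

0.068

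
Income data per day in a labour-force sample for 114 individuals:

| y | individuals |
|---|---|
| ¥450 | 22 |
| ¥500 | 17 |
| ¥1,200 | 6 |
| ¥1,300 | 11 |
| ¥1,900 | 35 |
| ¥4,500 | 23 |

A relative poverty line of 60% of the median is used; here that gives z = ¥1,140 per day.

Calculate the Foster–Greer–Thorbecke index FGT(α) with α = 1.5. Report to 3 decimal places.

Below the line: 22×¥450, 17×¥500 (q = 39 of N = 114).
Shortfall ratios: (1140−450)/1140 = 0.6053 (×22); (1140−500)/1140 = 0.5614 (×17).
Raised to α = 1.5: 0.47089 (×22); 0.42064 (×17).
Sum = 17.510421; FGT(1.5) = 17.510421 / 114 = 0.154.

0.154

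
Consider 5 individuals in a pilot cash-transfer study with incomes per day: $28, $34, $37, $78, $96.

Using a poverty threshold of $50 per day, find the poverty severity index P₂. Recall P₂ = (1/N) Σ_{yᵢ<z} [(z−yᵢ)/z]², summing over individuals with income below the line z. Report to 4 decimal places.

Below z: $28, $34, $37 (q = 3 of N = 5).
Gap ratios (z−y)/z: (50−28)/50 = 0.4400; (50−34)/50 = 0.3200; (50−37)/50 = 0.2600.
Squared: 0.1936; 0.1024; 0.0676.
Sum = 0.363600; P₂ = 0.363600 / 5 = 0.0727.

0.0727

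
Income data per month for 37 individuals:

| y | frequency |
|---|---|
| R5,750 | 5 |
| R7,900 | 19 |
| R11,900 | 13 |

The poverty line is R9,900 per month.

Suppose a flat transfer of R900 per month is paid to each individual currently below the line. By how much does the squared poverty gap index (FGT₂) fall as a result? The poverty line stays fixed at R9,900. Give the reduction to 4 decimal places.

Before: below the line — 5×R5,750, 19×R7,900; squared poverty gap index (FGT₂) = 0.044704.
After the R900 transfer: below the line — 5×R6,650, 19×R8,800; squared poverty gap index (FGT₂) = 0.020903.
Reduction = 0.044704 − 0.020903 = 0.0238.

0.0238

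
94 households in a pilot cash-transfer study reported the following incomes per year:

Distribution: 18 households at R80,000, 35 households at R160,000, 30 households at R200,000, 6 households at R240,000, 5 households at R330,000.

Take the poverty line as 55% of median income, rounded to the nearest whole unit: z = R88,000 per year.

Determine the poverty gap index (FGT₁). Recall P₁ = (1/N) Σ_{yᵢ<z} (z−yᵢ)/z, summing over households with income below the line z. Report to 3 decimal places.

0.017

Below z: 18×R80,000 (q = 18 of N = 94).
Relative gaps: (88000−80000)/88000 = 0.0909 (×18).
Sum of shortfalls = 1.636364; P₁ averages over all N: 1.636364 / 94 = 0.017.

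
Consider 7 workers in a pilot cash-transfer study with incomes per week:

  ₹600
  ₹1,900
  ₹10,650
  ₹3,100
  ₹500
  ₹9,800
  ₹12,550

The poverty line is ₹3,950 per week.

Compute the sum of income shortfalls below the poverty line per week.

Poor units: ₹500, ₹600, ₹1,900, ₹3,100 (q = 4 of N = 7).
Individual gaps: 3950−500 = 3450; 3950−600 = 3350; 3950−1900 = 2050; 3950−3100 = 850.
Aggregate gap = ₹9,700.

₹9,700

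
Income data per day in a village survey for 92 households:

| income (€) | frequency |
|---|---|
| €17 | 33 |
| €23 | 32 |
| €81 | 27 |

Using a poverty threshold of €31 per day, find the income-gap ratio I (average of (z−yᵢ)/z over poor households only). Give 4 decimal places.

Below the line: 33×€17, 32×€23 (q = 65 of N = 92).
Shortfall ratios (z−y)/z: 0.4516 (×33), 0.2581 (×32); sum = 23.161290.
I averages over the q = 65 poor units only: 23.161290 / 65 = 0.3563.

0.3563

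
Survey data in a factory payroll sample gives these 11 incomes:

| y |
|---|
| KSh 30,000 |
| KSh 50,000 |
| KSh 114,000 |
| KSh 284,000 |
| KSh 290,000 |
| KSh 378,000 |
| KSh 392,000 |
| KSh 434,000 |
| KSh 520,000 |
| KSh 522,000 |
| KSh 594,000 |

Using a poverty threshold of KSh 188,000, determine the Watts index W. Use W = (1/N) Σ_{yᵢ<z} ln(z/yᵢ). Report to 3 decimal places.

Incomes under z: KSh 30,000, KSh 50,000, KSh 114,000 (q = 3 of N = 11).
ln(z/y) terms: ln(188000/30000) = 1.8352; ln(188000/50000) = 1.3244; ln(188000/114000) = 0.5002.
W = 3.659907 / 11 = 0.333.

0.333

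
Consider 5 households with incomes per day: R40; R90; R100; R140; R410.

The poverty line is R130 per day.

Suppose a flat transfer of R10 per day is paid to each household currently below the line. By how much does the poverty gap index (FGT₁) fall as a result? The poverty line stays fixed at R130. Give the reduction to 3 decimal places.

Before: below the line — R40, R90, R100; poverty gap index (FGT₁) = 0.24615.
After the R10 transfer: below the line — R50, R100, R110; poverty gap index (FGT₁) = 0.20000.
Reduction = 0.24615 − 0.20000 = 0.046.

0.046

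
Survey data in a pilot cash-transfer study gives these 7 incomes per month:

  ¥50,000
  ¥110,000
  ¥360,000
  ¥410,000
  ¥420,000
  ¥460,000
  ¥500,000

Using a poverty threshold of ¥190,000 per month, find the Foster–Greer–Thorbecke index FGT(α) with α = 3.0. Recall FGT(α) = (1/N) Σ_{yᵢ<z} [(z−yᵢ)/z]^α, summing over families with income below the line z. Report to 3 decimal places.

Poor units: ¥50,000, ¥110,000 (q = 2 of N = 7).
Shortfall ratios: (190000−50000)/190000 = 0.7368; (190000−110000)/190000 = 0.4211.
Raised to α = 3.0: 0.40006; 0.07465.
Sum = 0.474705; FGT(3.0) = 0.474705 / 7 = 0.068.

0.068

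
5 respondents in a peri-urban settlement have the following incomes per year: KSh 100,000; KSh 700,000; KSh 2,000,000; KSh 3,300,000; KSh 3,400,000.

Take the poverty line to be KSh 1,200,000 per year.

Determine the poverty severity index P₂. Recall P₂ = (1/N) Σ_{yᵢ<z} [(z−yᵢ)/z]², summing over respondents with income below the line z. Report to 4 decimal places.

Below z: KSh 100,000, KSh 700,000 (q = 2 of N = 5).
Normalized shortfalls: (1200000−100000)/1200000 = 0.9167; (1200000−700000)/1200000 = 0.4167.
Squared: 0.8403; 0.1736.
Sum = 1.013889; P₂ = 1.013889 / 5 = 0.2028.

0.2028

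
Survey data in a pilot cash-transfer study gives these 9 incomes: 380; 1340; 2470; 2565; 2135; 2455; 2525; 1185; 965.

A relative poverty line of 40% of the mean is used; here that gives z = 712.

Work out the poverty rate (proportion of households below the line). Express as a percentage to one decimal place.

11.1%

1 of the 9 households have income below 712.
H = 1/9 = 11.1%.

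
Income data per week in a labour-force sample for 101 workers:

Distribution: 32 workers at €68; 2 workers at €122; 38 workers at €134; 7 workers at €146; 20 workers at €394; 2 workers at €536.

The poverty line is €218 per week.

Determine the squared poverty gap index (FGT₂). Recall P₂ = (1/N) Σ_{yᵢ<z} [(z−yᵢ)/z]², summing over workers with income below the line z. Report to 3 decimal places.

0.217

Below the line: 32×€68, 2×€122, 38×€134, 7×€146 (q = 79 of N = 101).
Shortfall ratios: (218−68)/218 = 0.6881 (×32); (218−122)/218 = 0.4404 (×2); (218−134)/218 = 0.3853 (×38); (218−146)/218 = 0.3303 (×7).
Squared: 0.4734 (×32); 0.1939 (×2); 0.1485 (×38); 0.1091 (×7).
Sum = 21.943607; P₂ = 21.943607 / 101 = 0.217.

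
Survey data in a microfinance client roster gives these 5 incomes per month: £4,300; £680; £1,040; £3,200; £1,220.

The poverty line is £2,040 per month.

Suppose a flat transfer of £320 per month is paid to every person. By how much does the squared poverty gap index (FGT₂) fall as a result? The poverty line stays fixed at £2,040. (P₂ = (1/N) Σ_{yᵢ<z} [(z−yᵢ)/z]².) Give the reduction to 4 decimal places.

0.0830

Before: below the line — £680, £1,040, £1,220; squared poverty gap index (FGT₂) = 0.169262.
After the £320 transfer: below the line — £1,000, £1,360, £1,540; squared poverty gap index (FGT₂) = 0.086217.
Reduction = 0.169262 − 0.086217 = 0.0830.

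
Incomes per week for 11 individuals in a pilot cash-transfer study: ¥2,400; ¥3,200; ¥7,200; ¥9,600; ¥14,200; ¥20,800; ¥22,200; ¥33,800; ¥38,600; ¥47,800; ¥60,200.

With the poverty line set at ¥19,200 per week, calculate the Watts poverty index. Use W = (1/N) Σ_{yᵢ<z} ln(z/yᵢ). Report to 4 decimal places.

Incomes under z: ¥2,400, ¥3,200, ¥7,200, ¥9,600, ¥14,200 (q = 5 of N = 11).
ln(z/y) terms: ln(19200/2400) = 2.0794; ln(19200/3200) = 1.7918; ln(19200/7200) = 0.9808; ln(19200/9600) = 0.6931; ln(19200/14200) = 0.3017.
W = 5.846846 / 11 = 0.5315.

0.5315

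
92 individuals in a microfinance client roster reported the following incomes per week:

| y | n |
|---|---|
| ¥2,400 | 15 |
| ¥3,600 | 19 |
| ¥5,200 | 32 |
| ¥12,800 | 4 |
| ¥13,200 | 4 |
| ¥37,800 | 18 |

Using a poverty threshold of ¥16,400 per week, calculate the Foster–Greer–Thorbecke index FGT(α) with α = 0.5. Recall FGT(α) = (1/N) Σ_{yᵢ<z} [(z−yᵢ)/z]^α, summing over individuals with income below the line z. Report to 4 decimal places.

0.6601

Below z: 15×¥2,400, 19×¥3,600, 32×¥5,200, 4×¥12,800, 4×¥13,200 (q = 74 of N = 92).
Shortfall ratios: (16400−2400)/16400 = 0.8537 (×15); (16400−3600)/16400 = 0.7805 (×19); (16400−5200)/16400 = 0.6829 (×32); (16400−12800)/16400 = 0.2195 (×4); (16400−13200)/16400 = 0.1951 (×4).
Raised to α = 0.5: 0.92394 (×15); 0.88345 (×19); 0.82639 (×32); 0.46852 (×4); 0.44173 (×4).
Sum = 60.730232; FGT(0.5) = 60.730232 / 92 = 0.6601.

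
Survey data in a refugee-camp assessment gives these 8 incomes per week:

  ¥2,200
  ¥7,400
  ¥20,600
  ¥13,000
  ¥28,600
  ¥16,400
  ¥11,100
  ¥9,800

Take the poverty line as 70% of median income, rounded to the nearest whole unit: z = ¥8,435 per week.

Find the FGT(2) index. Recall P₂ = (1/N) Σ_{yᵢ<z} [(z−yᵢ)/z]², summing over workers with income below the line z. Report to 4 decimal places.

Below the line: ¥2,200, ¥7,400 (q = 2 of N = 8).
Normalized shortfalls: (8435−2200)/8435 = 0.7392; (8435−7400)/8435 = 0.1227.
Squared: 0.5464; 0.0151.
Sum = 0.561446; P₂ = 0.561446 / 8 = 0.0702.

0.0702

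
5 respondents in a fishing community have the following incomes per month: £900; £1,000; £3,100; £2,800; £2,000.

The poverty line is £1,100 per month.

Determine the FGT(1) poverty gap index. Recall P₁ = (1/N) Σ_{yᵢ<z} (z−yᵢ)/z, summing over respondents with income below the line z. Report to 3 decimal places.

0.055

Below z: £900, £1,000 (q = 2 of N = 5).
Gap ratios (z−y)/z: (1100−900)/1100 = 0.1818; (1100−1000)/1100 = 0.0909.
Σ = 0.272727. Dividing by the full population N = 5 gives P₁ = 0.055.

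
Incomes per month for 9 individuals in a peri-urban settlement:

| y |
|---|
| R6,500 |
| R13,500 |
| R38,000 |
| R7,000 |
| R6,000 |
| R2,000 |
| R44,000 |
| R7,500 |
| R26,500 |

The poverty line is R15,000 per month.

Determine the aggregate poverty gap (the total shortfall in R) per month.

Incomes under z: R2,000, R6,000, R6,500, R7,000, R7,500, R13,500 (q = 6 of N = 9).
Individual gaps: 15000−2000 = 13000; 15000−6000 = 9000; 15000−6500 = 8500; 15000−7000 = 8000; 15000−7500 = 7500; 15000−13500 = 1500.
Aggregate gap = R47,500.

R47,500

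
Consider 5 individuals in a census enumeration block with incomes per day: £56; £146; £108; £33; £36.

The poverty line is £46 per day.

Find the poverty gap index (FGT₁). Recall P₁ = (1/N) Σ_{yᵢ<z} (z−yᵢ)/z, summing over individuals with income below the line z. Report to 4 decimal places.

Below z: £33, £36 (q = 2 of N = 5).
Normalized shortfalls: (46−33)/46 = 0.2826; (46−36)/46 = 0.2174.
Sum of shortfalls = 0.500000; P₁ averages over all N: 0.500000 / 5 = 0.1000.

0.1000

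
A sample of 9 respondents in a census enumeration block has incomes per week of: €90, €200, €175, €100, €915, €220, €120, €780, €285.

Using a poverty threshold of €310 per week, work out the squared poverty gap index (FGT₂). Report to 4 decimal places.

0.1938

Poor units: €90, €100, €120, €175, €200, €220, €285 (q = 7 of N = 9).
Gap ratios (z−y)/z: (310−90)/310 = 0.7097; (310−100)/310 = 0.6774; (310−120)/310 = 0.6129; (310−175)/310 = 0.4355; (310−200)/310 = 0.3548; (310−220)/310 = 0.2903; (310−285)/310 = 0.0806.
Squared: 0.5036; 0.4589; 0.3757; 0.1896; 0.1259; 0.0843; 0.0065.
Sum = 1.744537; P₂ = 1.744537 / 9 = 0.1938.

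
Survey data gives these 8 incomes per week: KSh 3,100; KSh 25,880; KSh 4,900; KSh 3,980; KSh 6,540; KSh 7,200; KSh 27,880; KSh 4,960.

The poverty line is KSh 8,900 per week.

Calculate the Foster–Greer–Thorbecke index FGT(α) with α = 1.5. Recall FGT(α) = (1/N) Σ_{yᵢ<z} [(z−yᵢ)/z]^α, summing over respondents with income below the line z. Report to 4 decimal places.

0.2191

Poor units: KSh 3,100, KSh 3,980, KSh 4,900, KSh 4,960, KSh 6,540, KSh 7,200 (q = 6 of N = 8).
Shortfall ratios: (8900−3100)/8900 = 0.6517; (8900−3980)/8900 = 0.5528; (8900−4900)/8900 = 0.4494; (8900−4960)/8900 = 0.4427; (8900−6540)/8900 = 0.2652; (8900−7200)/8900 = 0.1910.
Raised to α = 1.5: 0.52609; 0.41102; 0.30130; 0.29455; 0.13655; 0.08348.
Sum = 1.752989; FGT(1.5) = 1.752989 / 8 = 0.2191.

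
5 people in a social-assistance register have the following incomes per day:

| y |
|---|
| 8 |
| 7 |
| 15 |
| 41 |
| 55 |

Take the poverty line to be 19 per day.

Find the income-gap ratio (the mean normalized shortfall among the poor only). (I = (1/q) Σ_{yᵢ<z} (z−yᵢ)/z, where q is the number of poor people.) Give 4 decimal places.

Below z: 7, 8, 15 (q = 3 of N = 5).
Relative gaps: 0.6316, 0.5789, 0.2105; sum = 1.421053.
I averages over the q = 3 poor units only: 1.421053 / 3 = 0.4737.

0.4737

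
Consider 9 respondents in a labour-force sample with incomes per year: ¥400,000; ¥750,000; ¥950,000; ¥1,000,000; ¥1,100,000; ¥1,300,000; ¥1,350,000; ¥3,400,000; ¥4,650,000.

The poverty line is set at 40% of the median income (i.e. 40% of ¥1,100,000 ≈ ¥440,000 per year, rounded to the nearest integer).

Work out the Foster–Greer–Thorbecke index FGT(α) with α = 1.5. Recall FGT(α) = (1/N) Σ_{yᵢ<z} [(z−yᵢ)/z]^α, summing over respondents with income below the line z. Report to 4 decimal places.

Incomes under z: ¥400,000 (q = 1 of N = 9).
Gap ratios (z−y)/z: (440000−400000)/440000 = 0.0909.
Raised to α = 1.5: 0.02741.
Sum = 0.027410; FGT(1.5) = 0.027410 / 9 = 0.0030.

0.0030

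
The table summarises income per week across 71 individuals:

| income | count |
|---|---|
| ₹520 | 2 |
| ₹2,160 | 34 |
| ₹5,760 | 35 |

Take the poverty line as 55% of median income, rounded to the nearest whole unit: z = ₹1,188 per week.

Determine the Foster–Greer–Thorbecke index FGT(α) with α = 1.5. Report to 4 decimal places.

0.0119

Poor units: 2×₹520 (q = 2 of N = 71).
Shortfall ratios: (1188−520)/1188 = 0.5623 (×2).
Raised to α = 1.5: 0.42164 (×2).
Sum = 0.843277; FGT(1.5) = 0.843277 / 71 = 0.0119.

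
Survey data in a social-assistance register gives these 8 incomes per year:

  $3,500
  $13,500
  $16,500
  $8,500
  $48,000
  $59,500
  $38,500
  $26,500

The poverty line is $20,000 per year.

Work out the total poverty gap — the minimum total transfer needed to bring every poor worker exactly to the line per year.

Incomes under z: $3,500, $8,500, $13,500, $16,500 (q = 4 of N = 8).
Individual gaps: 20000−3500 = 16500; 20000−8500 = 11500; 20000−13500 = 6500; 20000−16500 = 3500.
Aggregate gap = $38,000.

$38,000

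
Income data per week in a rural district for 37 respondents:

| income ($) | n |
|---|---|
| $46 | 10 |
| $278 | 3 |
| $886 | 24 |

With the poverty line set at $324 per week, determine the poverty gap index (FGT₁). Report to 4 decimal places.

0.2434

Poor units: 10×$46, 3×$278 (q = 13 of N = 37).
Relative gaps: (324−46)/324 = 0.8580 (×10); (324−278)/324 = 0.1420 (×3).
Sum of shortfalls = 9.006173; P₁ averages over all N: 9.006173 / 37 = 0.2434.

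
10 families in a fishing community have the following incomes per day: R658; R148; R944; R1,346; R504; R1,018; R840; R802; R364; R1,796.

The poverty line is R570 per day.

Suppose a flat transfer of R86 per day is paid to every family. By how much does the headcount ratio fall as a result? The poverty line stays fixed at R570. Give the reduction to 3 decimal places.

Before: below the line — R148, R364, R504; headcount ratio = 0.30000.
After the R86 transfer: below the line — R234, R450; headcount ratio = 0.20000.
Reduction = 0.30000 − 0.20000 = 0.100.

0.100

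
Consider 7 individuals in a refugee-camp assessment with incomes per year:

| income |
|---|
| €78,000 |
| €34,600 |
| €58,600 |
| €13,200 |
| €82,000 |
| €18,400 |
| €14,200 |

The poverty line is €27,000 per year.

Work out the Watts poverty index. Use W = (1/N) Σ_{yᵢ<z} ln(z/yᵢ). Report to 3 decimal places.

0.249

Below z: €13,200, €14,200, €18,400 (q = 3 of N = 7).
ln(z/y) terms: ln(27000/13200) = 0.7156; ln(27000/14200) = 0.6426; ln(27000/18400) = 0.3835.
W = 1.741701 / 7 = 0.249.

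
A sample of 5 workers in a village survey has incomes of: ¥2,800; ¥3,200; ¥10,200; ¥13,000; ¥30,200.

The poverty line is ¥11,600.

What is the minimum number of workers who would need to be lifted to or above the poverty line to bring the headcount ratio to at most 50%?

1

Currently q = 3 of N = 5 are below the line (H = 0.600).
A headcount ratio of at most 50% allows at most ⌊0.50 × 5⌋ = 2 poor workers.
So at least 3 − 2 = 1 must be lifted.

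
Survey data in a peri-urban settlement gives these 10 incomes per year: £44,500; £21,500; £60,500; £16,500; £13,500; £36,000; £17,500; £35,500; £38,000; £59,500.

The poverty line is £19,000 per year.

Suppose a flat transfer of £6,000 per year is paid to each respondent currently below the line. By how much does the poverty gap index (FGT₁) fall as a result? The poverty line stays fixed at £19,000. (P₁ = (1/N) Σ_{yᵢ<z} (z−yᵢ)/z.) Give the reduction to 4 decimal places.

0.0500

Before: below the line — £13,500, £16,500, £17,500; poverty gap index (FGT₁) = 0.050000.
After the £6,000 transfer: below the line — none; poverty gap index (FGT₁) = 0.000000.
Reduction = 0.050000 − 0.000000 = 0.0500.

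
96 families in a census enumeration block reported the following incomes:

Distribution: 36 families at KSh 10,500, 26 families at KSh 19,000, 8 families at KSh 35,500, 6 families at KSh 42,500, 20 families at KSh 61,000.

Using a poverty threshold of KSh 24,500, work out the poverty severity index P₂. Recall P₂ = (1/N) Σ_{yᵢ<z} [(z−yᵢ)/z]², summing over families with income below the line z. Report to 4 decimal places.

0.1361

Below z: 36×KSh 10,500, 26×KSh 19,000 (q = 62 of N = 96).
Normalized shortfalls: (24500−10500)/24500 = 0.5714 (×36); (24500−19000)/24500 = 0.2245 (×26).
Squared: 0.3265 (×36); 0.0504 (×26).
Sum = 13.065389; P₂ = 13.065389 / 96 = 0.1361.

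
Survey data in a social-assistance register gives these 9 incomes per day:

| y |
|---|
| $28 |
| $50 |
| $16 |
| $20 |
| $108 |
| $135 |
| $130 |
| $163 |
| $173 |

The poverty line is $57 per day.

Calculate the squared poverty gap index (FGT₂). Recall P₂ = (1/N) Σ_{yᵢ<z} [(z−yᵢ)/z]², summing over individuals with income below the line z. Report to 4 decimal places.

0.1347

Poor units: $16, $20, $28, $50 (q = 4 of N = 9).
Gap ratios (z−y)/z: (57−16)/57 = 0.7193; (57−20)/57 = 0.6491; (57−28)/57 = 0.5088; (57−50)/57 = 0.1228.
Squared: 0.5174; 0.4214; 0.2588; 0.0151.
Sum = 1.212681; P₂ = 1.212681 / 9 = 0.1347.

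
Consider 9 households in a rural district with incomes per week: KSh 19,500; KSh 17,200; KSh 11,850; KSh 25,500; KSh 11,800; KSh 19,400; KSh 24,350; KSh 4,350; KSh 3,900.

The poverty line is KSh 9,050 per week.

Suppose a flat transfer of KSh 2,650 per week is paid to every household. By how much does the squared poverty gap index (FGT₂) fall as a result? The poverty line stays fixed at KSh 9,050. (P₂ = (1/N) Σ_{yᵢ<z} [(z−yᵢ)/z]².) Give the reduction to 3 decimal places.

Before: below the line — KSh 3,900, KSh 4,350; squared poverty gap index (FGT₂) = 0.06595.
After the KSh 2,650 transfer: below the line — KSh 6,550, KSh 7,000; squared poverty gap index (FGT₂) = 0.01418.
Reduction = 0.06595 − 0.01418 = 0.052.

0.052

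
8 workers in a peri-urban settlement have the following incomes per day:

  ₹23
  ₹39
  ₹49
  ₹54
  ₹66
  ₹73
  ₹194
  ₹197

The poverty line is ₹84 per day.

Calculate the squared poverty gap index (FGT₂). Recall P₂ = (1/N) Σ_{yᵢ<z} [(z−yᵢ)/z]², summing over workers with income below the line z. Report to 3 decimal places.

Poor units: ₹23, ₹39, ₹49, ₹54, ₹66, ₹73 (q = 6 of N = 8).
Normalized shortfalls: (84−23)/84 = 0.7262; (84−39)/84 = 0.5357; (84−49)/84 = 0.4167; (84−54)/84 = 0.3571; (84−66)/84 = 0.2143; (84−73)/84 = 0.1310.
Squared: 0.5274; 0.2870; 0.1736; 0.1276; 0.0459; 0.0171.
Sum = 1.178571; P₂ = 1.178571 / 8 = 0.147.

0.147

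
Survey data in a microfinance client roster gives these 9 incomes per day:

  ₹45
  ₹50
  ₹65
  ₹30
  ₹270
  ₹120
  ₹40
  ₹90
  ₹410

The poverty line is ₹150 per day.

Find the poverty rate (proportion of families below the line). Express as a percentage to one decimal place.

77.8%

7 of the 9 families have income below ₹150.
H = 7/9 = 77.8%.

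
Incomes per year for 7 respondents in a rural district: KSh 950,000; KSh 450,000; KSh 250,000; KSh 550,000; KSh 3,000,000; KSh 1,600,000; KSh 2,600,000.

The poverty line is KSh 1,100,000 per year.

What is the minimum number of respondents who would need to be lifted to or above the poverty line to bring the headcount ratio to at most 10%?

4

Currently q = 4 of N = 7 are below the line (H = 0.571).
A headcount ratio of at most 10% allows at most ⌊0.10 × 7⌋ = 0 poor respondents.
So at least 4 − 0 = 4 must be lifted.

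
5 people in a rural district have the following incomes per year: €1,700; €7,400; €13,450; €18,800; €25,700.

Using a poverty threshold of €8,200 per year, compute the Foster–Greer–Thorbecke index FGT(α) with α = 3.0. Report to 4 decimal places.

0.0998

Below the line: €1,700, €7,400 (q = 2 of N = 5).
Normalized shortfalls: (8200−1700)/8200 = 0.7927; (8200−7400)/8200 = 0.0976.
Raised to α = 3.0: 0.49808; 0.00093.
Sum = 0.499008; FGT(3.0) = 0.499008 / 5 = 0.0998.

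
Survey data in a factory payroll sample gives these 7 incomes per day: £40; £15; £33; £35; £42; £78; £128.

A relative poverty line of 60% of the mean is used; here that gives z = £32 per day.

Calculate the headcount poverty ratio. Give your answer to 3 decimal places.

0.143

1 of the 7 respondents have income below £32.
H = 1/7 = 0.143.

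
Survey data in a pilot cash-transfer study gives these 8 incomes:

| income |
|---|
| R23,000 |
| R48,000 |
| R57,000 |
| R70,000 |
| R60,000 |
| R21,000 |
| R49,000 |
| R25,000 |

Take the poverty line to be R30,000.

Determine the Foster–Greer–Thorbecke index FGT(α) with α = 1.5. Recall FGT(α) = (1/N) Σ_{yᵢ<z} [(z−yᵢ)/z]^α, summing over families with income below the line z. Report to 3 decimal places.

0.043

Poor units: R21,000, R23,000, R25,000 (q = 3 of N = 8).
Relative gaps: (30000−21000)/30000 = 0.3000; (30000−23000)/30000 = 0.2333; (30000−25000)/30000 = 0.1667.
Raised to α = 1.5: 0.16432; 0.11271; 0.06804.
Sum = 0.345069; FGT(1.5) = 0.345069 / 8 = 0.043.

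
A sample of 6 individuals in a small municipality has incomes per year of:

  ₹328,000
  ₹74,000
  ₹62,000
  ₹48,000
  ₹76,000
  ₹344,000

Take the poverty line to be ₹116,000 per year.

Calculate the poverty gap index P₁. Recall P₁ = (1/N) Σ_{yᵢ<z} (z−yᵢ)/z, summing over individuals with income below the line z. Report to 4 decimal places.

Poor units: ₹48,000, ₹62,000, ₹74,000, ₹76,000 (q = 4 of N = 6).
Gap ratios (z−y)/z: (116000−48000)/116000 = 0.5862; (116000−62000)/116000 = 0.4655; (116000−74000)/116000 = 0.3621; (116000−76000)/116000 = 0.3448.
Sum of shortfalls = 1.758621; P₁ averages over all N: 1.758621 / 6 = 0.2931.

0.2931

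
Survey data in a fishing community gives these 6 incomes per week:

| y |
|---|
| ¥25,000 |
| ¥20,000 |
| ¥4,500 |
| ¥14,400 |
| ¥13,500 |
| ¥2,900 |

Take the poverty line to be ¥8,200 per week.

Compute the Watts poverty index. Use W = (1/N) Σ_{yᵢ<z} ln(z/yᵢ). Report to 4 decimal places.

Poor units: ¥2,900, ¥4,500 (q = 2 of N = 6).
Log gaps: ln(8200/2900) = 1.0394; ln(8200/4500) = 0.6001.
W = 1.639480 / 6 = 0.2732.

0.2732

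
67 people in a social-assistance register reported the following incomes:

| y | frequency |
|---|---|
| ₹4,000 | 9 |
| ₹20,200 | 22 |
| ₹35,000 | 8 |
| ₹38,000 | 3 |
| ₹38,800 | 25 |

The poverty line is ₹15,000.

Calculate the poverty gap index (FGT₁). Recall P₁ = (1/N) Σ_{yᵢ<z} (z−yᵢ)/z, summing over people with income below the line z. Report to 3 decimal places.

Below z: 9×₹4,000 (q = 9 of N = 67).
Shortfall ratios: (15000−4000)/15000 = 0.7333 (×9).
Sum of shortfalls = 6.600000; P₁ averages over all N: 6.600000 / 67 = 0.099.

0.099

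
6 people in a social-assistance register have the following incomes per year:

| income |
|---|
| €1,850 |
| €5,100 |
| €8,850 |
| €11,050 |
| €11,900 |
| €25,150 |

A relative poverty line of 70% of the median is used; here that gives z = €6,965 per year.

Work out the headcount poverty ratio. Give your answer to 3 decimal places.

0.333

2 of the 6 people have income below €6,965.
H = 2/6 = 0.333.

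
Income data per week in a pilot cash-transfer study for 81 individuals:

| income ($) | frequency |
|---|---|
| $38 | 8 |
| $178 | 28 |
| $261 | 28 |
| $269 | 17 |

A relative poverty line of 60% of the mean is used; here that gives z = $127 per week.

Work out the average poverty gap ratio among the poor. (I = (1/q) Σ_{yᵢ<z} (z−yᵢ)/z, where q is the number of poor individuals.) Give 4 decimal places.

Poor units: 8×$38 (q = 8 of N = 81).
Relative gaps: 0.7008 (×8); sum = 5.606299.
I averages over the q = 8 poor units only: 5.606299 / 8 = 0.7008.

0.7008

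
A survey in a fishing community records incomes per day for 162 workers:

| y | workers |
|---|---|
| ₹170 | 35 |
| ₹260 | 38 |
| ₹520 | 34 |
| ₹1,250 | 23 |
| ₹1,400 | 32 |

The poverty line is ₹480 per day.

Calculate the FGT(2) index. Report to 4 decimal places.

Poor units: 35×₹170, 38×₹260 (q = 73 of N = 162).
Relative gaps: (480−170)/480 = 0.6458 (×35); (480−260)/480 = 0.4583 (×38).
Squared: 0.4171 (×35); 0.2101 (×38).
Sum = 22.581163; P₂ = 22.581163 / 162 = 0.1394.

0.1394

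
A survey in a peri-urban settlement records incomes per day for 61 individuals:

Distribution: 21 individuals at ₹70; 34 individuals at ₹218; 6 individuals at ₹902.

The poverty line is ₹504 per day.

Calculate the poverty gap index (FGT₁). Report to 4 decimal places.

0.6127

Below the line: 21×₹70, 34×₹218 (q = 55 of N = 61).
Relative gaps: (504−70)/504 = 0.8611 (×21); (504−218)/504 = 0.5675 (×34).
Sum of shortfalls = 37.376984; P₁ averages over all N: 37.376984 / 61 = 0.6127.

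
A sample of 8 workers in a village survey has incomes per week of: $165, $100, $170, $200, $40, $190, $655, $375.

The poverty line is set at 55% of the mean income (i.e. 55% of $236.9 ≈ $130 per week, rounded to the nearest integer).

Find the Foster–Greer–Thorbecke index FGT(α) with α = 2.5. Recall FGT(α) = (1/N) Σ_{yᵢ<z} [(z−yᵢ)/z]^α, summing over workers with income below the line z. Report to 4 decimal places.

0.0530

Incomes under z: $40, $100 (q = 2 of N = 8).
Shortfall ratios: (130−40)/130 = 0.6923; (130−100)/130 = 0.2308.
Raised to α = 2.5: 0.39879; 0.02558.
Sum = 0.424376; FGT(2.5) = 0.424376 / 8 = 0.0530.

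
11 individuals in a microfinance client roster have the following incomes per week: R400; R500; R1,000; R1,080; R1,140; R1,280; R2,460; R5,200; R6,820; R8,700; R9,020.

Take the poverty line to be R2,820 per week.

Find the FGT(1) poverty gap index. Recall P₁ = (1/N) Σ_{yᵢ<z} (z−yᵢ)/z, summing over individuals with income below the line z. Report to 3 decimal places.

Below z: R400, R500, R1,000, R1,080, R1,140, R1,280, R2,460 (q = 7 of N = 11).
Shortfall ratios: (2820−400)/2820 = 0.8582; (2820−500)/2820 = 0.8227; (2820−1000)/2820 = 0.6454; (2820−1080)/2820 = 0.6170; (2820−1140)/2820 = 0.5957; (2820−1280)/2820 = 0.5461; (2820−2460)/2820 = 0.1277.
Σ = 4.212766. Dividing by the full population N = 11 gives P₁ = 0.383.

0.383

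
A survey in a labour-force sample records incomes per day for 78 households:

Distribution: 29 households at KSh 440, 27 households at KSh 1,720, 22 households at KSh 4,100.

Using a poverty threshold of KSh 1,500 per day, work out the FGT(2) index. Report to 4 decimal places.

Below the line: 29×KSh 440 (q = 29 of N = 78).
Gap ratios (z−y)/z: (1500−440)/1500 = 0.7067 (×29).
Squared: 0.4994 (×29).
Sum = 14.481956; P₂ = 14.481956 / 78 = 0.1857.

0.1857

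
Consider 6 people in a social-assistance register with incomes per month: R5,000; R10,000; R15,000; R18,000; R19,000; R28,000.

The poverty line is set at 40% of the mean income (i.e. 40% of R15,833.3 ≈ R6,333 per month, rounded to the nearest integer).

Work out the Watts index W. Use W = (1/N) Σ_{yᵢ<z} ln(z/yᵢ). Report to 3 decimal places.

Below z: R5,000 (q = 1 of N = 6).
ln(z/y) terms: ln(6333/5000) = 0.2363.
W = 0.236336 / 6 = 0.039.

0.039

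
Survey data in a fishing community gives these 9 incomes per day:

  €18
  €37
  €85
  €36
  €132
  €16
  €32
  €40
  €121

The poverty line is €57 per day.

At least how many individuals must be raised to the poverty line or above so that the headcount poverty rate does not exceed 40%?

Currently q = 6 of N = 9 are below the line (H = 0.667).
A headcount ratio of at most 40% allows at most ⌊0.40 × 9⌋ = 3 poor individuals.
So at least 6 − 3 = 3 must be lifted.

3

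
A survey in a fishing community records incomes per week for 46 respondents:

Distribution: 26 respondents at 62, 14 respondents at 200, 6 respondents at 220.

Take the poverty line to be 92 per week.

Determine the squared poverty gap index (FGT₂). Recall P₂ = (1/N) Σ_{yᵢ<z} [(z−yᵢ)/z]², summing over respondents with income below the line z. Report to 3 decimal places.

0.060

Poor units: 26×62 (q = 26 of N = 46).
Gap ratios (z−y)/z: (92−62)/92 = 0.3261 (×26).
Squared: 0.1063 (×26).
Sum = 2.764650; P₂ = 2.764650 / 46 = 0.060.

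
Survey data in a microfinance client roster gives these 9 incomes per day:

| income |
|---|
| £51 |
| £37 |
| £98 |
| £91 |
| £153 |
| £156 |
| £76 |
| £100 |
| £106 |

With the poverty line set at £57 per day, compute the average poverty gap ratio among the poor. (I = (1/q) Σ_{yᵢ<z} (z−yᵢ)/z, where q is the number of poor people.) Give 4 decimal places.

Below the line: £37, £51 (q = 2 of N = 9).
Relative gaps: 0.3509, 0.1053; sum = 0.456140.
The income-gap ratio divides by q (the poor only): 0.456140 / 2 = 0.2281.

0.2281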